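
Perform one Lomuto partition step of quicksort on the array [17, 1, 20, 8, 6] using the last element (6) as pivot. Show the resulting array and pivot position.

Lomuto partition with pivot = 6:

Initial array: [17, 1, 20, 8, 6]

arr[0]=17 > 6: no swap
arr[1]=1 <= 6: swap with position 0, array becomes [1, 17, 20, 8, 6]
arr[2]=20 > 6: no swap
arr[3]=8 > 6: no swap

Place pivot at position 1: [1, 6, 20, 8, 17]
Pivot position: 1

After partitioning with pivot 6, the array becomes [1, 6, 20, 8, 17]. The pivot is placed at index 1. All elements to the left of the pivot are <= 6, and all elements to the right are > 6.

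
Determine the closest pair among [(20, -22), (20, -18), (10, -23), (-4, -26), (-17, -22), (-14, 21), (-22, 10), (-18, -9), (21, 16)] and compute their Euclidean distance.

Computing all pairwise distances among 9 points:

d((20, -22), (20, -18)) = 4.0 <-- minimum
d((20, -22), (10, -23)) = 10.0499
d((20, -22), (-4, -26)) = 24.3311
d((20, -22), (-17, -22)) = 37.0
d((20, -22), (-14, 21)) = 54.8179
d((20, -22), (-22, 10)) = 52.8015
d((20, -22), (-18, -9)) = 40.1622
d((20, -22), (21, 16)) = 38.0132
d((20, -18), (10, -23)) = 11.1803
d((20, -18), (-4, -26)) = 25.2982
d((20, -18), (-17, -22)) = 37.2156
d((20, -18), (-14, 21)) = 51.7397
d((20, -18), (-22, 10)) = 50.4777
d((20, -18), (-18, -9)) = 39.0512
d((20, -18), (21, 16)) = 34.0147
d((10, -23), (-4, -26)) = 14.3178
d((10, -23), (-17, -22)) = 27.0185
d((10, -23), (-14, 21)) = 50.1199
d((10, -23), (-22, 10)) = 45.9674
d((10, -23), (-18, -9)) = 31.305
d((10, -23), (21, 16)) = 40.5216
d((-4, -26), (-17, -22)) = 13.6015
d((-4, -26), (-14, 21)) = 48.0521
d((-4, -26), (-22, 10)) = 40.2492
d((-4, -26), (-18, -9)) = 22.0227
d((-4, -26), (21, 16)) = 48.8774
d((-17, -22), (-14, 21)) = 43.1045
d((-17, -22), (-22, 10)) = 32.3883
d((-17, -22), (-18, -9)) = 13.0384
d((-17, -22), (21, 16)) = 53.7401
d((-14, 21), (-22, 10)) = 13.6015
d((-14, 21), (-18, -9)) = 30.2655
d((-14, 21), (21, 16)) = 35.3553
d((-22, 10), (-18, -9)) = 19.4165
d((-22, 10), (21, 16)) = 43.4166
d((-18, -9), (21, 16)) = 46.3249

Closest pair: (20, -22) and (20, -18) with distance 4.0

The closest pair is (20, -22) and (20, -18) with Euclidean distance 4.0. For 9 points, brute-force pairwise comparison is shown above. For large n, the divide-and-conquer algorithm (sort by x, recurse on halves, check the dividing strip) achieves O(n log n).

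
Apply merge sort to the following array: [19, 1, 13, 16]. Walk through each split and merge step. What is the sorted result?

Merge sort trace:

Split: [19, 1, 13, 16] -> [19, 1] and [13, 16]
  Split: [19, 1] -> [19] and [1]
  Merge: [19] + [1] -> [1, 19]
  Split: [13, 16] -> [13] and [16]
  Merge: [13] + [16] -> [13, 16]
Merge: [1, 19] + [13, 16] -> [1, 13, 16, 19]

Final sorted array: [1, 13, 16, 19]

The merge sort proceeds by recursively splitting the array and merging sorted halves.
After all merges, the sorted array is [1, 13, 16, 19].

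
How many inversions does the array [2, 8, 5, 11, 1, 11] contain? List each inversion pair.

Finding inversions in [2, 8, 5, 11, 1, 11]:

(0, 4): arr[0]=2 > arr[4]=1
(1, 2): arr[1]=8 > arr[2]=5
(1, 4): arr[1]=8 > arr[4]=1
(2, 4): arr[2]=5 > arr[4]=1
(3, 4): arr[3]=11 > arr[4]=1

Total inversions: 5

The array has 5 inversion(s): (0,4), (1,2), (1,4), (2,4), (3,4). Each pair (i,j) satisfies i < j and arr[i] > arr[j].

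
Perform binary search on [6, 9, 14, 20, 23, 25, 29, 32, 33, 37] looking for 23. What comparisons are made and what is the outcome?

Binary search for 23 in [6, 9, 14, 20, 23, 25, 29, 32, 33, 37]:

lo=0, hi=9, mid=4, arr[mid]=23 -> Found target at index 4!

Binary search finds 23 at index 4 after 1 comparisons. The search repeatedly halves the search space by comparing with the middle element.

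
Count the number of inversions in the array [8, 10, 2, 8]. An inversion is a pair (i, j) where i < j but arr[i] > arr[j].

Finding inversions in [8, 10, 2, 8]:

(0, 2): arr[0]=8 > arr[2]=2
(1, 2): arr[1]=10 > arr[2]=2
(1, 3): arr[1]=10 > arr[3]=8

Total inversions: 3

The array has 3 inversion(s): (0,2), (1,2), (1,3). Each pair (i,j) satisfies i < j and arr[i] > arr[j].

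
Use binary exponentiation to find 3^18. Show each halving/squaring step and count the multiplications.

Computing 3^18 by squaring (build up from 3^1; each line after the first costs one multiplication):

3^1 = 3
3^2 = (3^1)^2 = 3^2 = 9
3^4 = (3^2)^2 = 9^2 = 81
3^8 = (3^4)^2 = 81^2 = 6561
3^9 = 3 * 3^8 = 3 * 6561 = 19683
3^18 = (3^9)^2 = 19683^2 = 387420489

Result: 387420489
Multiplications needed: 5 (5 lines after 3^1)

3^18 = 387420489. Using exponentiation by squaring, this requires 5 multiplications. The key idea: if the exponent is even, square the half-power; if odd, multiply by the base once.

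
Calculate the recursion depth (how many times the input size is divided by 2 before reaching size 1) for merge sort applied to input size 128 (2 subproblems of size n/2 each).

For divide and conquer with division factor 2:

Problem sizes at each level:
Level 0: 128
Level 1: 64
Level 2: 32
Level 3: 16
Level 4: 8
Level 5: 4
Level 6: 2
Level 7: 1

The root is level 0 and the size-1 base case is level 7 (the tree spans levels 0 through 7, i.e. 8 levels counting the root), so the depth is the number of divisions: log_2(128) = 7

The recursion tree depth is log_2(128) = 7. At each level, the problem size is divided by 2, so it takes 7 divisions to reduce to a base case of size 1. The algorithm makes 2 recursive calls at each level.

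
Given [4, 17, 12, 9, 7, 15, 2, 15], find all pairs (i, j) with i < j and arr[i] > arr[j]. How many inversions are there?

Finding inversions in [4, 17, 12, 9, 7, 15, 2, 15]:

(0, 6): arr[0]=4 > arr[6]=2
(1, 2): arr[1]=17 > arr[2]=12
(1, 3): arr[1]=17 > arr[3]=9
(1, 4): arr[1]=17 > arr[4]=7
(1, 5): arr[1]=17 > arr[5]=15
(1, 6): arr[1]=17 > arr[6]=2
(1, 7): arr[1]=17 > arr[7]=15
(2, 3): arr[2]=12 > arr[3]=9
(2, 4): arr[2]=12 > arr[4]=7
(2, 6): arr[2]=12 > arr[6]=2
(3, 4): arr[3]=9 > arr[4]=7
(3, 6): arr[3]=9 > arr[6]=2
(4, 6): arr[4]=7 > arr[6]=2
(5, 6): arr[5]=15 > arr[6]=2

Total inversions: 14

The array has 14 inversion(s): (0,6), (1,2), (1,3), (1,4), (1,5), (1,6), (1,7), (2,3), (2,4), (2,6), (3,4), (3,6), (4,6), (5,6). Each pair (i,j) satisfies i < j and arr[i] > arr[j].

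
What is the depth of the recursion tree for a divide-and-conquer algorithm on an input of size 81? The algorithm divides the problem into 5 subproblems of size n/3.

For divide and conquer with division factor 3:

Problem sizes at each level:
Level 0: 81
Level 1: 27
Level 2: 9
Level 3: 3
Level 4: 1

The root is level 0 and the size-1 base case is level 4 (the tree spans levels 0 through 4, i.e. 5 levels counting the root), so the depth is the number of divisions: log_3(81) = 4

The recursion tree depth is log_3(81) = 4. At each level, the problem size is divided by 3, so it takes 4 divisions to reduce to a base case of size 1. The algorithm makes 5 recursive calls at each level.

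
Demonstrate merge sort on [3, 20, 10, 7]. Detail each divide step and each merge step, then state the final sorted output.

Merge sort trace:

Split: [3, 20, 10, 7] -> [3, 20] and [10, 7]
  Split: [3, 20] -> [3] and [20]
  Merge: [3] + [20] -> [3, 20]
  Split: [10, 7] -> [10] and [7]
  Merge: [10] + [7] -> [7, 10]
Merge: [3, 20] + [7, 10] -> [3, 7, 10, 20]

Final sorted array: [3, 7, 10, 20]

The merge sort proceeds by recursively splitting the array and merging sorted halves.
After all merges, the sorted array is [3, 7, 10, 20].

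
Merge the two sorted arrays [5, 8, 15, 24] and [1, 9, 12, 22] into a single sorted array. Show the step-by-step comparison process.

Merging process:

Compare 5 vs 1: take 1 from right. Merged: [1]
Compare 5 vs 9: take 5 from left. Merged: [1, 5]
Compare 8 vs 9: take 8 from left. Merged: [1, 5, 8]
Compare 15 vs 9: take 9 from right. Merged: [1, 5, 8, 9]
Compare 15 vs 12: take 12 from right. Merged: [1, 5, 8, 9, 12]
Compare 15 vs 22: take 15 from left. Merged: [1, 5, 8, 9, 12, 15]
Compare 24 vs 22: take 22 from right. Merged: [1, 5, 8, 9, 12, 15, 22]
Append remaining from left: [24]. Merged: [1, 5, 8, 9, 12, 15, 22, 24]

Final merged array: [1, 5, 8, 9, 12, 15, 22, 24]
Total comparisons: 7

The merged array is [1, 5, 8, 9, 12, 15, 22, 24], requiring 7 comparisons. The merge step runs in O(n) time where n is the total number of elements.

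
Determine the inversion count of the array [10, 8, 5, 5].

Finding inversions in [10, 8, 5, 5]:

(0, 1): arr[0]=10 > arr[1]=8
(0, 2): arr[0]=10 > arr[2]=5
(0, 3): arr[0]=10 > arr[3]=5
(1, 2): arr[1]=8 > arr[2]=5
(1, 3): arr[1]=8 > arr[3]=5

Total inversions: 5

The array has 5 inversion(s): (0,1), (0,2), (0,3), (1,2), (1,3). Each pair (i,j) satisfies i < j and arr[i] > arr[j].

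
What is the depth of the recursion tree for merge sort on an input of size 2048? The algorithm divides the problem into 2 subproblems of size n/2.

For divide and conquer with division factor 2:

Problem sizes at each level:
Level 0: 2048
Level 1: 1024
Level 2: 512
Level 3: 256
Level 4: 128
Level 5: 64
Level 6: 32
Level 7: 16
Level 8: 8
Level 9: 4
Level 10: 2
Level 11: 1

The root is level 0 and the size-1 base case is level 11 (the tree spans levels 0 through 11, i.e. 12 levels counting the root), so the depth is the number of divisions: log_2(2048) = 11

The recursion tree depth is log_2(2048) = 11. At each level, the problem size is divided by 2, so it takes 11 divisions to reduce to a base case of size 1. The algorithm makes 2 recursive calls at each level.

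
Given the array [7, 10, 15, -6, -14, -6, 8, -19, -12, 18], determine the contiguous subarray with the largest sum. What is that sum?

Using Kadane's algorithm on [7, 10, 15, -6, -14, -6, 8, -19, -12, 18]:

Scanning through the array:
Position 1 (value 10): max_ending_here = 17, max_so_far = 17
Position 2 (value 15): max_ending_here = 32, max_so_far = 32
Position 3 (value -6): max_ending_here = 26, max_so_far = 32
Position 4 (value -14): max_ending_here = 12, max_so_far = 32
Position 5 (value -6): max_ending_here = 6, max_so_far = 32
Position 6 (value 8): max_ending_here = 14, max_so_far = 32
Position 7 (value -19): max_ending_here = -5, max_so_far = 32
Position 8 (value -12): max_ending_here = -12, max_so_far = 32
Position 9 (value 18): max_ending_here = 18, max_so_far = 32

Maximum subarray: [7, 10, 15]
Maximum sum: 32

The maximum subarray is [7, 10, 15] with sum 32. This subarray runs from index 0 to index 2.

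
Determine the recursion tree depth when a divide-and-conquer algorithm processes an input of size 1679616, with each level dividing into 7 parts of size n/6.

For divide and conquer with division factor 6:

Problem sizes at each level:
Level 0: 1679616
Level 1: 279936
Level 2: 46656
Level 3: 7776
Level 4: 1296
Level 5: 216
Level 6: 36
Level 7: 6
Level 8: 1

The root is level 0 and the size-1 base case is level 8 (the tree spans levels 0 through 8, i.e. 9 levels counting the root), so the depth is the number of divisions: log_6(1679616) = 8

The recursion tree depth is log_6(1679616) = 8. At each level, the problem size is divided by 6, so it takes 8 divisions to reduce to a base case of size 1. The algorithm makes 7 recursive calls at each level.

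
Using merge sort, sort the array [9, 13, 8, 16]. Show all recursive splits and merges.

Merge sort trace:

Split: [9, 13, 8, 16] -> [9, 13] and [8, 16]
  Split: [9, 13] -> [9] and [13]
  Merge: [9] + [13] -> [9, 13]
  Split: [8, 16] -> [8] and [16]
  Merge: [8] + [16] -> [8, 16]
Merge: [9, 13] + [8, 16] -> [8, 9, 13, 16]

Final sorted array: [8, 9, 13, 16]

The merge sort proceeds by recursively splitting the array and merging sorted halves.
After all merges, the sorted array is [8, 9, 13, 16].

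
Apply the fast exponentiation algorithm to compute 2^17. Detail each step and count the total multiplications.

Computing 2^17 by squaring (build up from 2^1; each line after the first costs one multiplication):

2^1 = 2
2^2 = (2^1)^2 = 2^2 = 4
2^4 = (2^2)^2 = 4^2 = 16
2^8 = (2^4)^2 = 16^2 = 256
2^16 = (2^8)^2 = 256^2 = 65536
2^17 = 2 * 2^16 = 2 * 65536 = 131072

Result: 131072
Multiplications needed: 5 (5 lines after 2^1)

2^17 = 131072. Using exponentiation by squaring, this requires 5 multiplications. The key idea: if the exponent is even, square the half-power; if odd, multiply by the base once.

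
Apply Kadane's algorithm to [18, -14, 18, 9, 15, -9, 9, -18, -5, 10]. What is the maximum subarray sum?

Using Kadane's algorithm on [18, -14, 18, 9, 15, -9, 9, -18, -5, 10]:

Scanning through the array:
Position 1 (value -14): max_ending_here = 4, max_so_far = 18
Position 2 (value 18): max_ending_here = 22, max_so_far = 22
Position 3 (value 9): max_ending_here = 31, max_so_far = 31
Position 4 (value 15): max_ending_here = 46, max_so_far = 46
Position 5 (value -9): max_ending_here = 37, max_so_far = 46
Position 6 (value 9): max_ending_here = 46, max_so_far = 46
Position 7 (value -18): max_ending_here = 28, max_so_far = 46
Position 8 (value -5): max_ending_here = 23, max_so_far = 46
Position 9 (value 10): max_ending_here = 33, max_so_far = 46

Maximum subarray: [18, -14, 18, 9, 15]
Maximum sum: 46

The maximum subarray is [18, -14, 18, 9, 15] with sum 46. This subarray runs from index 0 to index 4.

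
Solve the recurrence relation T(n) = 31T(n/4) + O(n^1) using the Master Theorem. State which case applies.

Master Theorem for T(n) = 31T(n/4) + O(n^1):

a = 31, b = 4, c = 1
log_b(a) = log_4(31) = 2.4771

Case 1: c = 1 < log_4(31) = 2.4771
T(n) = O(n^(log_4 31))

For T(n) = 31T(n/4) + O(n^1): log_4(31) = 2.4771. This is Case 1 of the Master Theorem (c < log_b(a), work dominated by leaves), giving O(n^(log_4 31)).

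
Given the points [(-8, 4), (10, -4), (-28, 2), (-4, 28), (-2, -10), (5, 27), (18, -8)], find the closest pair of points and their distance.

Computing all pairwise distances among 7 points:

d((-8, 4), (10, -4)) = 19.6977
d((-8, 4), (-28, 2)) = 20.0998
d((-8, 4), (-4, 28)) = 24.3311
d((-8, 4), (-2, -10)) = 15.2315
d((-8, 4), (5, 27)) = 26.4197
d((-8, 4), (18, -8)) = 28.6356
d((10, -4), (-28, 2)) = 38.4708
d((10, -4), (-4, 28)) = 34.9285
d((10, -4), (-2, -10)) = 13.4164
d((10, -4), (5, 27)) = 31.4006
d((10, -4), (18, -8)) = 8.9443 <-- minimum
d((-28, 2), (-4, 28)) = 35.3836
d((-28, 2), (-2, -10)) = 28.6356
d((-28, 2), (5, 27)) = 41.4005
d((-28, 2), (18, -8)) = 47.0744
d((-4, 28), (-2, -10)) = 38.0526
d((-4, 28), (5, 27)) = 9.0554
d((-4, 28), (18, -8)) = 42.19
d((-2, -10), (5, 27)) = 37.6563
d((-2, -10), (18, -8)) = 20.0998
d((5, 27), (18, -8)) = 37.3363

Closest pair: (10, -4) and (18, -8) with distance 8.9443

The closest pair is (10, -4) and (18, -8) with Euclidean distance 8.9443. For 7 points, brute-force pairwise comparison is shown above. For large n, the divide-and-conquer algorithm (sort by x, recurse on halves, check the dividing strip) achieves O(n log n).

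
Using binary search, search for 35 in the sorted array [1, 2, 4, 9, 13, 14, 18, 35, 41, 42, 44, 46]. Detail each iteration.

Binary search for 35 in [1, 2, 4, 9, 13, 14, 18, 35, 41, 42, 44, 46]:

lo=0, hi=11, mid=5, arr[mid]=14 -> 14 < 35, search right half
lo=6, hi=11, mid=8, arr[mid]=41 -> 41 > 35, search left half
lo=6, hi=7, mid=6, arr[mid]=18 -> 18 < 35, search right half
lo=7, hi=7, mid=7, arr[mid]=35 -> Found target at index 7!

Binary search finds 35 at index 7 after 4 comparisons. The search repeatedly halves the search space by comparing with the middle element.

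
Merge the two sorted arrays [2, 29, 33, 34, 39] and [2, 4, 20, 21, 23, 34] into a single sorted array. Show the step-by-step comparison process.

Merging process:

Compare 2 vs 2: take 2 from left. Merged: [2]
Compare 29 vs 2: take 2 from right. Merged: [2, 2]
Compare 29 vs 4: take 4 from right. Merged: [2, 2, 4]
Compare 29 vs 20: take 20 from right. Merged: [2, 2, 4, 20]
Compare 29 vs 21: take 21 from right. Merged: [2, 2, 4, 20, 21]
Compare 29 vs 23: take 23 from right. Merged: [2, 2, 4, 20, 21, 23]
Compare 29 vs 34: take 29 from left. Merged: [2, 2, 4, 20, 21, 23, 29]
Compare 33 vs 34: take 33 from left. Merged: [2, 2, 4, 20, 21, 23, 29, 33]
Compare 34 vs 34: take 34 from left. Merged: [2, 2, 4, 20, 21, 23, 29, 33, 34]
Compare 39 vs 34: take 34 from right. Merged: [2, 2, 4, 20, 21, 23, 29, 33, 34, 34]
Append remaining from left: [39]. Merged: [2, 2, 4, 20, 21, 23, 29, 33, 34, 34, 39]

Final merged array: [2, 2, 4, 20, 21, 23, 29, 33, 34, 34, 39]
Total comparisons: 10

The merged array is [2, 2, 4, 20, 21, 23, 29, 33, 34, 34, 39], requiring 10 comparisons. The merge step runs in O(n) time where n is the total number of elements.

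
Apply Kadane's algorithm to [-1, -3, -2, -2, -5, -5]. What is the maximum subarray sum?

Using Kadane's algorithm on [-1, -3, -2, -2, -5, -5]:

Scanning through the array:
Position 1 (value -3): max_ending_here = -3, max_so_far = -1
Position 2 (value -2): max_ending_here = -2, max_so_far = -1
Position 3 (value -2): max_ending_here = -2, max_so_far = -1
Position 4 (value -5): max_ending_here = -5, max_so_far = -1
Position 5 (value -5): max_ending_here = -5, max_so_far = -1

Maximum subarray: [-1]
Maximum sum: -1

The maximum subarray is [-1] with sum -1. This subarray runs from index 0 to index 0.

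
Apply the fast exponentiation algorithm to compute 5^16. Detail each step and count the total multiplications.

Computing 5^16 by squaring (build up from 5^1; each line after the first costs one multiplication):

5^1 = 5
5^2 = (5^1)^2 = 5^2 = 25
5^4 = (5^2)^2 = 25^2 = 625
5^8 = (5^4)^2 = 625^2 = 390625
5^16 = (5^8)^2 = 390625^2 = 152587890625

Result: 152587890625
Multiplications needed: 4 (4 lines after 5^1)

5^16 = 152587890625. Using exponentiation by squaring, this requires 4 multiplications. The key idea: if the exponent is even, square the half-power; if odd, multiply by the base once.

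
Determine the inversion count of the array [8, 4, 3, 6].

Finding inversions in [8, 4, 3, 6]:

(0, 1): arr[0]=8 > arr[1]=4
(0, 2): arr[0]=8 > arr[2]=3
(0, 3): arr[0]=8 > arr[3]=6
(1, 2): arr[1]=4 > arr[2]=3

Total inversions: 4

The array has 4 inversion(s): (0,1), (0,2), (0,3), (1,2). Each pair (i,j) satisfies i < j and arr[i] > arr[j].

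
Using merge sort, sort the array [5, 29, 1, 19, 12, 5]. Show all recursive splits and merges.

Merge sort trace:

Split: [5, 29, 1, 19, 12, 5] -> [5, 29, 1] and [19, 12, 5]
  Split: [5, 29, 1] -> [5] and [29, 1]
    Split: [29, 1] -> [29] and [1]
    Merge: [29] + [1] -> [1, 29]
  Merge: [5] + [1, 29] -> [1, 5, 29]
  Split: [19, 12, 5] -> [19] and [12, 5]
    Split: [12, 5] -> [12] and [5]
    Merge: [12] + [5] -> [5, 12]
  Merge: [19] + [5, 12] -> [5, 12, 19]
Merge: [1, 5, 29] + [5, 12, 19] -> [1, 5, 5, 12, 19, 29]

Final sorted array: [1, 5, 5, 12, 19, 29]

The merge sort proceeds by recursively splitting the array and merging sorted halves.
After all merges, the sorted array is [1, 5, 5, 12, 19, 29].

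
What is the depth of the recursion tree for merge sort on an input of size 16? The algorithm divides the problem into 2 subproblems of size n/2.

For divide and conquer with division factor 2:

Problem sizes at each level:
Level 0: 16
Level 1: 8
Level 2: 4
Level 3: 2
Level 4: 1

The root is level 0 and the size-1 base case is level 4 (the tree spans levels 0 through 4, i.e. 5 levels counting the root), so the depth is the number of divisions: log_2(16) = 4

The recursion tree depth is log_2(16) = 4. At each level, the problem size is divided by 2, so it takes 4 divisions to reduce to a base case of size 1. The algorithm makes 2 recursive calls at each level.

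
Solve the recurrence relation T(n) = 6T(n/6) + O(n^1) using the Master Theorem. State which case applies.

Master Theorem for T(n) = 6T(n/6) + O(n^1):

a = 6, b = 6, c = 1
log_b(a) = log_6(6) = 1.0000

Case 2: c = 1 = log_6(6) = 1.0000
T(n) = O(n^1 log n) = O(n log n)

For T(n) = 6T(n/6) + O(n^1): log_6(6) = 1.0000. This is Case 2 of the Master Theorem (c = log_b(a), equal work at all levels), giving O(n log n).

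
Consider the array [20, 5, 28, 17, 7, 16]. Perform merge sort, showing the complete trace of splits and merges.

Merge sort trace:

Split: [20, 5, 28, 17, 7, 16] -> [20, 5, 28] and [17, 7, 16]
  Split: [20, 5, 28] -> [20] and [5, 28]
    Split: [5, 28] -> [5] and [28]
    Merge: [5] + [28] -> [5, 28]
  Merge: [20] + [5, 28] -> [5, 20, 28]
  Split: [17, 7, 16] -> [17] and [7, 16]
    Split: [7, 16] -> [7] and [16]
    Merge: [7] + [16] -> [7, 16]
  Merge: [17] + [7, 16] -> [7, 16, 17]
Merge: [5, 20, 28] + [7, 16, 17] -> [5, 7, 16, 17, 20, 28]

Final sorted array: [5, 7, 16, 17, 20, 28]

The merge sort proceeds by recursively splitting the array and merging sorted halves.
After all merges, the sorted array is [5, 7, 16, 17, 20, 28].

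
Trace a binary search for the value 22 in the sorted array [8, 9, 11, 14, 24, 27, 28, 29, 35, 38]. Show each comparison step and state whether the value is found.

Binary search for 22 in [8, 9, 11, 14, 24, 27, 28, 29, 35, 38]:

lo=0, hi=9, mid=4, arr[mid]=24 -> 24 > 22, search left half
lo=0, hi=3, mid=1, arr[mid]=9 -> 9 < 22, search right half
lo=2, hi=3, mid=2, arr[mid]=11 -> 11 < 22, search right half
lo=3, hi=3, mid=3, arr[mid]=14 -> 14 < 22, search right half
lo=4 > hi=3, target 22 not found

Binary search determines that 22 is not in the array after 4 comparisons. The search space was exhausted without finding the target.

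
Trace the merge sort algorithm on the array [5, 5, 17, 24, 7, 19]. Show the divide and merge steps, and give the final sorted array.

Merge sort trace:

Split: [5, 5, 17, 24, 7, 19] -> [5, 5, 17] and [24, 7, 19]
  Split: [5, 5, 17] -> [5] and [5, 17]
    Split: [5, 17] -> [5] and [17]
    Merge: [5] + [17] -> [5, 17]
  Merge: [5] + [5, 17] -> [5, 5, 17]
  Split: [24, 7, 19] -> [24] and [7, 19]
    Split: [7, 19] -> [7] and [19]
    Merge: [7] + [19] -> [7, 19]
  Merge: [24] + [7, 19] -> [7, 19, 24]
Merge: [5, 5, 17] + [7, 19, 24] -> [5, 5, 7, 17, 19, 24]

Final sorted array: [5, 5, 7, 17, 19, 24]

The merge sort proceeds by recursively splitting the array and merging sorted halves.
After all merges, the sorted array is [5, 5, 7, 17, 19, 24].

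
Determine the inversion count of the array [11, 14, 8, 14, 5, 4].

Finding inversions in [11, 14, 8, 14, 5, 4]:

(0, 2): arr[0]=11 > arr[2]=8
(0, 4): arr[0]=11 > arr[4]=5
(0, 5): arr[0]=11 > arr[5]=4
(1, 2): arr[1]=14 > arr[2]=8
(1, 4): arr[1]=14 > arr[4]=5
(1, 5): arr[1]=14 > arr[5]=4
(2, 4): arr[2]=8 > arr[4]=5
(2, 5): arr[2]=8 > arr[5]=4
(3, 4): arr[3]=14 > arr[4]=5
(3, 5): arr[3]=14 > arr[5]=4
(4, 5): arr[4]=5 > arr[5]=4

Total inversions: 11

The array has 11 inversion(s): (0,2), (0,4), (0,5), (1,2), (1,4), (1,5), (2,4), (2,5), (3,4), (3,5), (4,5). Each pair (i,j) satisfies i < j and arr[i] > arr[j].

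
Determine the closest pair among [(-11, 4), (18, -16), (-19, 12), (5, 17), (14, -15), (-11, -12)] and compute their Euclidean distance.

Computing all pairwise distances among 6 points:

d((-11, 4), (18, -16)) = 35.2278
d((-11, 4), (-19, 12)) = 11.3137
d((-11, 4), (5, 17)) = 20.6155
d((-11, 4), (14, -15)) = 31.4006
d((-11, 4), (-11, -12)) = 16.0
d((18, -16), (-19, 12)) = 46.4004
d((18, -16), (5, 17)) = 35.4683
d((18, -16), (14, -15)) = 4.1231 <-- minimum
d((18, -16), (-11, -12)) = 29.2746
d((-19, 12), (5, 17)) = 24.5153
d((-19, 12), (14, -15)) = 42.638
d((-19, 12), (-11, -12)) = 25.2982
d((5, 17), (14, -15)) = 33.2415
d((5, 17), (-11, -12)) = 33.121
d((14, -15), (-11, -12)) = 25.1794

Closest pair: (18, -16) and (14, -15) with distance 4.1231

The closest pair is (18, -16) and (14, -15) with Euclidean distance 4.1231. For 6 points, brute-force pairwise comparison is shown above. For large n, the divide-and-conquer algorithm (sort by x, recurse on halves, check the dividing strip) achieves O(n log n).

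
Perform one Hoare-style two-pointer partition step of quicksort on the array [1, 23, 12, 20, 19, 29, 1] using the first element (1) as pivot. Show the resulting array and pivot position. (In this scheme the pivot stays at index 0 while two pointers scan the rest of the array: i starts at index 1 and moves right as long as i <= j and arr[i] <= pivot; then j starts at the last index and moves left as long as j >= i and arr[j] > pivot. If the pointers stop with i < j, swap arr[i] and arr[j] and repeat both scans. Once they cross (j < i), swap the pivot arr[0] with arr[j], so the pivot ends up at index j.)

Hoare-style two-pointer partition with pivot = 1:

Initial array: [1, 23, 12, 20, 19, 29, 1]

Pointers start at i = 1, j = 6.
i stops at index 1 (arr[1]=23 > 1), j stops at index 6 (arr[6]=1 <= 1): swap arr[1] and arr[6], array becomes [1, 1, 12, 20, 19, 29, 23]
i ends at 2, j ends at 1: the pointers have crossed (j < i), so scanning stops.

Swap pivot arr[0] with arr[1] to place pivot at position 1: [1, 1, 12, 20, 19, 29, 23]
Pivot position: 1

After partitioning with pivot 1, the array becomes [1, 1, 12, 20, 19, 29, 23]. The pivot is placed at index 1. All elements to the left of the pivot are <= 1, and all elements to the right are > 1.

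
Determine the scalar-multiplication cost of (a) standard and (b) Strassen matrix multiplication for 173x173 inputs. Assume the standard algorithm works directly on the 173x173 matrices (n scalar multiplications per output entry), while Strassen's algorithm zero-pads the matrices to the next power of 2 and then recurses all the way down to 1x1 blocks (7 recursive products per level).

Matrix multiplication for 173x173 matrices:

Strassen's algorithm requires power-of-2 dimensions. Pad 173x173 to 256x256 (next power of 2).

Standard algorithm: 173^3 = 5177717 multiplications
Strassen's algorithm: 7^(log2(256)) = 7^8 = 5764801 multiplications
Difference: 5177717 - 5764801 = -587084 (Strassen uses MORE here due to padding overhead — for small or just-over-power-of-2 n, padding can outweigh the per-level savings)

Standard: 5177717 multiplications (173^3). Strassen: 5764801 multiplications (7^8, after padding to 256x256). Strassen reduces 8 recursive multiplications to 7 at each level.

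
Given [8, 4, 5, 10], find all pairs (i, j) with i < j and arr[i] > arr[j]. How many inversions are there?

Finding inversions in [8, 4, 5, 10]:

(0, 1): arr[0]=8 > arr[1]=4
(0, 2): arr[0]=8 > arr[2]=5

Total inversions: 2

The array has 2 inversion(s): (0,1), (0,2). Each pair (i,j) satisfies i < j and arr[i] > arr[j].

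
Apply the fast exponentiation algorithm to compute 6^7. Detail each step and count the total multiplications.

Computing 6^7 by squaring (build up from 6^1; each line after the first costs one multiplication):

6^1 = 6
6^2 = (6^1)^2 = 6^2 = 36
6^3 = 6 * 6^2 = 6 * 36 = 216
6^6 = (6^3)^2 = 216^2 = 46656
6^7 = 6 * 6^6 = 6 * 46656 = 279936

Result: 279936
Multiplications needed: 4 (4 lines after 6^1)

6^7 = 279936. Using exponentiation by squaring, this requires 4 multiplications. The key idea: if the exponent is even, square the half-power; if odd, multiply by the base once.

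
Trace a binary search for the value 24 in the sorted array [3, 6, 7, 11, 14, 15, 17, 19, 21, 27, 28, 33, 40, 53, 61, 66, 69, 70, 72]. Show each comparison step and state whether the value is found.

Binary search for 24 in [3, 6, 7, 11, 14, 15, 17, 19, 21, 27, 28, 33, 40, 53, 61, 66, 69, 70, 72]:

lo=0, hi=18, mid=9, arr[mid]=27 -> 27 > 24, search left half
lo=0, hi=8, mid=4, arr[mid]=14 -> 14 < 24, search right half
lo=5, hi=8, mid=6, arr[mid]=17 -> 17 < 24, search right half
lo=7, hi=8, mid=7, arr[mid]=19 -> 19 < 24, search right half
lo=8, hi=8, mid=8, arr[mid]=21 -> 21 < 24, search right half
lo=9 > hi=8, target 24 not found

Binary search determines that 24 is not in the array after 5 comparisons. The search space was exhausted without finding the target.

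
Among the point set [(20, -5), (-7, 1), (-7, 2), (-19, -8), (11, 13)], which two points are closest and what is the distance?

Computing all pairwise distances among 5 points:

d((20, -5), (-7, 1)) = 27.6586
d((20, -5), (-7, 2)) = 27.8927
d((20, -5), (-19, -8)) = 39.1152
d((20, -5), (11, 13)) = 20.1246
d((-7, 1), (-7, 2)) = 1.0 <-- minimum
d((-7, 1), (-19, -8)) = 15.0
d((-7, 1), (11, 13)) = 21.6333
d((-7, 2), (-19, -8)) = 15.6205
d((-7, 2), (11, 13)) = 21.095
d((-19, -8), (11, 13)) = 36.6197

Closest pair: (-7, 1) and (-7, 2) with distance 1.0

The closest pair is (-7, 1) and (-7, 2) with Euclidean distance 1.0. For 5 points, brute-force pairwise comparison is shown above. For large n, the divide-and-conquer algorithm (sort by x, recurse on halves, check the dividing strip) achieves O(n log n).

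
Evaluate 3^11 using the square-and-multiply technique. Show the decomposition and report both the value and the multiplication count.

Computing 3^11 by squaring (build up from 3^1; each line after the first costs one multiplication):

3^1 = 3
3^2 = (3^1)^2 = 3^2 = 9
3^4 = (3^2)^2 = 9^2 = 81
3^5 = 3 * 3^4 = 3 * 81 = 243
3^10 = (3^5)^2 = 243^2 = 59049
3^11 = 3 * 3^10 = 3 * 59049 = 177147

Result: 177147
Multiplications needed: 5 (5 lines after 3^1)

3^11 = 177147. Using exponentiation by squaring, this requires 5 multiplications. The key idea: if the exponent is even, square the half-power; if odd, multiply by the base once.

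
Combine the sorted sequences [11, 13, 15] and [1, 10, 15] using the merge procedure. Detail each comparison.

Merging process:

Compare 11 vs 1: take 1 from right. Merged: [1]
Compare 11 vs 10: take 10 from right. Merged: [1, 10]
Compare 11 vs 15: take 11 from left. Merged: [1, 10, 11]
Compare 13 vs 15: take 13 from left. Merged: [1, 10, 11, 13]
Compare 15 vs 15: take 15 from left. Merged: [1, 10, 11, 13, 15]
Append remaining from right: [15]. Merged: [1, 10, 11, 13, 15, 15]

Final merged array: [1, 10, 11, 13, 15, 15]
Total comparisons: 5

The merged array is [1, 10, 11, 13, 15, 15], requiring 5 comparisons. The merge step runs in O(n) time where n is the total number of elements.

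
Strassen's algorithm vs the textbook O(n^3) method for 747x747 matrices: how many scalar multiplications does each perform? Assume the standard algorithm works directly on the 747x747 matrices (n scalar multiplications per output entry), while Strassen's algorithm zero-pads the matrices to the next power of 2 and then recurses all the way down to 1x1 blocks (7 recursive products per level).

Matrix multiplication for 747x747 matrices:

Strassen's algorithm requires power-of-2 dimensions. Pad 747x747 to 1024x1024 (next power of 2).

Standard algorithm: 747^3 = 416832723 multiplications
Strassen's algorithm: 7^(log2(1024)) = 7^10 = 282475249 multiplications
Savings: 416832723 - 282475249 = 134357474 multiplications

Standard: 416832723 multiplications (747^3). Strassen: 282475249 multiplications (7^10, after padding to 1024x1024). Strassen reduces 8 recursive multiplications to 7 at each level.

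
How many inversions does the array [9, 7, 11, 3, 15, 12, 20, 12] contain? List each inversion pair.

Finding inversions in [9, 7, 11, 3, 15, 12, 20, 12]:

(0, 1): arr[0]=9 > arr[1]=7
(0, 3): arr[0]=9 > arr[3]=3
(1, 3): arr[1]=7 > arr[3]=3
(2, 3): arr[2]=11 > arr[3]=3
(4, 5): arr[4]=15 > arr[5]=12
(4, 7): arr[4]=15 > arr[7]=12
(6, 7): arr[6]=20 > arr[7]=12

Total inversions: 7

The array has 7 inversion(s): (0,1), (0,3), (1,3), (2,3), (4,5), (4,7), (6,7). Each pair (i,j) satisfies i < j and arr[i] > arr[j].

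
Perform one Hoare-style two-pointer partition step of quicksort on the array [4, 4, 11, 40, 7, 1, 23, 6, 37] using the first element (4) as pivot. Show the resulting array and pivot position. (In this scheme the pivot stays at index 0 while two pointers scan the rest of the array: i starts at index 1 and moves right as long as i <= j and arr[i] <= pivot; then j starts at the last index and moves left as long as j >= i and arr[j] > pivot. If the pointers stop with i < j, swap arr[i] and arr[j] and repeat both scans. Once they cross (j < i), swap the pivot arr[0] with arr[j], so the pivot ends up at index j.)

Hoare-style two-pointer partition with pivot = 4:

Initial array: [4, 4, 11, 40, 7, 1, 23, 6, 37]

Pointers start at i = 1, j = 8.
i stops at index 2 (arr[2]=11 > 4), j stops at index 5 (arr[5]=1 <= 4): swap arr[2] and arr[5], array becomes [4, 4, 1, 40, 7, 11, 23, 6, 37]
i ends at 3, j ends at 2: the pointers have crossed (j < i), so scanning stops.

Swap pivot arr[0] with arr[2] to place pivot at position 2: [1, 4, 4, 40, 7, 11, 23, 6, 37]
Pivot position: 2

After partitioning with pivot 4, the array becomes [1, 4, 4, 40, 7, 11, 23, 6, 37]. The pivot is placed at index 2. All elements to the left of the pivot are <= 4, and all elements to the right are > 4.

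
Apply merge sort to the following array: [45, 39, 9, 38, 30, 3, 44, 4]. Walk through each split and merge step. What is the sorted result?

Merge sort trace:

Split: [45, 39, 9, 38, 30, 3, 44, 4] -> [45, 39, 9, 38] and [30, 3, 44, 4]
  Split: [45, 39, 9, 38] -> [45, 39] and [9, 38]
    Split: [45, 39] -> [45] and [39]
    Merge: [45] + [39] -> [39, 45]
    Split: [9, 38] -> [9] and [38]
    Merge: [9] + [38] -> [9, 38]
  Merge: [39, 45] + [9, 38] -> [9, 38, 39, 45]
  Split: [30, 3, 44, 4] -> [30, 3] and [44, 4]
    Split: [30, 3] -> [30] and [3]
    Merge: [30] + [3] -> [3, 30]
    Split: [44, 4] -> [44] and [4]
    Merge: [44] + [4] -> [4, 44]
  Merge: [3, 30] + [4, 44] -> [3, 4, 30, 44]
Merge: [9, 38, 39, 45] + [3, 4, 30, 44] -> [3, 4, 9, 30, 38, 39, 44, 45]

Final sorted array: [3, 4, 9, 30, 38, 39, 44, 45]

The merge sort proceeds by recursively splitting the array and merging sorted halves.
After all merges, the sorted array is [3, 4, 9, 30, 38, 39, 44, 45].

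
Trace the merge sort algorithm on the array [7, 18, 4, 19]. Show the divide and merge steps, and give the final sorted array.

Merge sort trace:

Split: [7, 18, 4, 19] -> [7, 18] and [4, 19]
  Split: [7, 18] -> [7] and [18]
  Merge: [7] + [18] -> [7, 18]
  Split: [4, 19] -> [4] and [19]
  Merge: [4] + [19] -> [4, 19]
Merge: [7, 18] + [4, 19] -> [4, 7, 18, 19]

Final sorted array: [4, 7, 18, 19]

The merge sort proceeds by recursively splitting the array and merging sorted halves.
After all merges, the sorted array is [4, 7, 18, 19].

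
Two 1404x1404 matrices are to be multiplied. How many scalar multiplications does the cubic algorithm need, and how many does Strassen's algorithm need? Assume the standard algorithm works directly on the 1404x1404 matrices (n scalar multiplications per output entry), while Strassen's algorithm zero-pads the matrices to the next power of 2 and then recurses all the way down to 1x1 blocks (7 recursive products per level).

Matrix multiplication for 1404x1404 matrices:

Strassen's algorithm requires power-of-2 dimensions. Pad 1404x1404 to 2048x2048 (next power of 2).

Standard algorithm: 1404^3 = 2767587264 multiplications
Strassen's algorithm: 7^(log2(2048)) = 7^11 = 1977326743 multiplications
Savings: 2767587264 - 1977326743 = 790260521 multiplications

Standard: 2767587264 multiplications (1404^3). Strassen: 1977326743 multiplications (7^11, after padding to 2048x2048). Strassen reduces 8 recursive multiplications to 7 at each level.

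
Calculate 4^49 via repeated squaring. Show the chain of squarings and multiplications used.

Computing 4^49 by squaring (build up from 4^1; each line after the first costs one multiplication):

4^1 = 4
4^2 = (4^1)^2 = 4^2 = 16
4^3 = 4 * 4^2 = 4 * 16 = 64
4^6 = (4^3)^2 = 64^2 = 4096
4^12 = (4^6)^2 = 4096^2 = 16777216
4^24 = (4^12)^2 = 16777216^2 = 281474976710656
4^48 = (4^24)^2 = 281474976710656^2 = 79228162514264337593543950336
4^49 = 4 * 4^48 = 4 * 79228162514264337593543950336 = 316912650057057350374175801344

Result: 316912650057057350374175801344
Multiplications needed: 7 (7 lines after 4^1)

4^49 = 316912650057057350374175801344. Using exponentiation by squaring, this requires 7 multiplications. The key idea: if the exponent is even, square the half-power; if odd, multiply by the base once.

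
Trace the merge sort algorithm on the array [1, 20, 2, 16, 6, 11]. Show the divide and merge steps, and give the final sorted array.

Merge sort trace:

Split: [1, 20, 2, 16, 6, 11] -> [1, 20, 2] and [16, 6, 11]
  Split: [1, 20, 2] -> [1] and [20, 2]
    Split: [20, 2] -> [20] and [2]
    Merge: [20] + [2] -> [2, 20]
  Merge: [1] + [2, 20] -> [1, 2, 20]
  Split: [16, 6, 11] -> [16] and [6, 11]
    Split: [6, 11] -> [6] and [11]
    Merge: [6] + [11] -> [6, 11]
  Merge: [16] + [6, 11] -> [6, 11, 16]
Merge: [1, 2, 20] + [6, 11, 16] -> [1, 2, 6, 11, 16, 20]

Final sorted array: [1, 2, 6, 11, 16, 20]

The merge sort proceeds by recursively splitting the array and merging sorted halves.
After all merges, the sorted array is [1, 2, 6, 11, 16, 20].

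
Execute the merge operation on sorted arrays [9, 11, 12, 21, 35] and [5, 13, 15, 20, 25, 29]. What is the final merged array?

Merging process:

Compare 9 vs 5: take 5 from right. Merged: [5]
Compare 9 vs 13: take 9 from left. Merged: [5, 9]
Compare 11 vs 13: take 11 from left. Merged: [5, 9, 11]
Compare 12 vs 13: take 12 from left. Merged: [5, 9, 11, 12]
Compare 21 vs 13: take 13 from right. Merged: [5, 9, 11, 12, 13]
Compare 21 vs 15: take 15 from right. Merged: [5, 9, 11, 12, 13, 15]
Compare 21 vs 20: take 20 from right. Merged: [5, 9, 11, 12, 13, 15, 20]
Compare 21 vs 25: take 21 from left. Merged: [5, 9, 11, 12, 13, 15, 20, 21]
Compare 35 vs 25: take 25 from right. Merged: [5, 9, 11, 12, 13, 15, 20, 21, 25]
Compare 35 vs 29: take 29 from right. Merged: [5, 9, 11, 12, 13, 15, 20, 21, 25, 29]
Append remaining from left: [35]. Merged: [5, 9, 11, 12, 13, 15, 20, 21, 25, 29, 35]

Final merged array: [5, 9, 11, 12, 13, 15, 20, 21, 25, 29, 35]
Total comparisons: 10

The merged array is [5, 9, 11, 12, 13, 15, 20, 21, 25, 29, 35], requiring 10 comparisons. The merge step runs in O(n) time where n is the total number of elements.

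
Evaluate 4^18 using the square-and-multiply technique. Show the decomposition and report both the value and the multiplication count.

Computing 4^18 by squaring (build up from 4^1; each line after the first costs one multiplication):

4^1 = 4
4^2 = (4^1)^2 = 4^2 = 16
4^4 = (4^2)^2 = 16^2 = 256
4^8 = (4^4)^2 = 256^2 = 65536
4^9 = 4 * 4^8 = 4 * 65536 = 262144
4^18 = (4^9)^2 = 262144^2 = 68719476736

Result: 68719476736
Multiplications needed: 5 (5 lines after 4^1)

4^18 = 68719476736. Using exponentiation by squaring, this requires 5 multiplications. The key idea: if the exponent is even, square the half-power; if odd, multiply by the base once.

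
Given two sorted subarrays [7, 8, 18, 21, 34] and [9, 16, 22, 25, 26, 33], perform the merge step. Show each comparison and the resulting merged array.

Merging process:

Compare 7 vs 9: take 7 from left. Merged: [7]
Compare 8 vs 9: take 8 from left. Merged: [7, 8]
Compare 18 vs 9: take 9 from right. Merged: [7, 8, 9]
Compare 18 vs 16: take 16 from right. Merged: [7, 8, 9, 16]
Compare 18 vs 22: take 18 from left. Merged: [7, 8, 9, 16, 18]
Compare 21 vs 22: take 21 from left. Merged: [7, 8, 9, 16, 18, 21]
Compare 34 vs 22: take 22 from right. Merged: [7, 8, 9, 16, 18, 21, 22]
Compare 34 vs 25: take 25 from right. Merged: [7, 8, 9, 16, 18, 21, 22, 25]
Compare 34 vs 26: take 26 from right. Merged: [7, 8, 9, 16, 18, 21, 22, 25, 26]
Compare 34 vs 33: take 33 from right. Merged: [7, 8, 9, 16, 18, 21, 22, 25, 26, 33]
Append remaining from left: [34]. Merged: [7, 8, 9, 16, 18, 21, 22, 25, 26, 33, 34]

Final merged array: [7, 8, 9, 16, 18, 21, 22, 25, 26, 33, 34]
Total comparisons: 10

The merged array is [7, 8, 9, 16, 18, 21, 22, 25, 26, 33, 34], requiring 10 comparisons. The merge step runs in O(n) time where n is the total number of elements.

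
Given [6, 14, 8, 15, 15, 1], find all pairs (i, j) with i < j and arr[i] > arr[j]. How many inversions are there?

Finding inversions in [6, 14, 8, 15, 15, 1]:

(0, 5): arr[0]=6 > arr[5]=1
(1, 2): arr[1]=14 > arr[2]=8
(1, 5): arr[1]=14 > arr[5]=1
(2, 5): arr[2]=8 > arr[5]=1
(3, 5): arr[3]=15 > arr[5]=1
(4, 5): arr[4]=15 > arr[5]=1

Total inversions: 6

The array has 6 inversion(s): (0,5), (1,2), (1,5), (2,5), (3,5), (4,5). Each pair (i,j) satisfies i < j and arr[i] > arr[j].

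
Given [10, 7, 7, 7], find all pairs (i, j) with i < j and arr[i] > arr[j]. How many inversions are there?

Finding inversions in [10, 7, 7, 7]:

(0, 1): arr[0]=10 > arr[1]=7
(0, 2): arr[0]=10 > arr[2]=7
(0, 3): arr[0]=10 > arr[3]=7

Total inversions: 3

The array has 3 inversion(s): (0,1), (0,2), (0,3). Each pair (i,j) satisfies i < j and arr[i] > arr[j].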